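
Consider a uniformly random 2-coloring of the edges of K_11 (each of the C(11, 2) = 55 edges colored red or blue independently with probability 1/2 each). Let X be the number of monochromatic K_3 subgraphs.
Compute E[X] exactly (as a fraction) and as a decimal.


Let X = Σ_S X_S over the C(11, 3) = 165 subsets S of size 3, where X_S = 1 if the K_3 on S is monochromatic.
For a fixed S, the K_3 on S has C(3, 2) = 3 edges. P[all 3 edges red] = (1/2)^3, and likewise for blue, so P[monochromatic] = 2·(1/2)^3 = 2^{1 − 3} = 1/4.
By linearity: E[X] = C(11, 3) · 2^{1 − 3} = 165 · 1/4 = 165/4.
Numerically: E[X] ≈ 41.2500.

E[X] = C(11,3)·2^(1−C(3,2)) = 165/4 ≈ 41.2500.


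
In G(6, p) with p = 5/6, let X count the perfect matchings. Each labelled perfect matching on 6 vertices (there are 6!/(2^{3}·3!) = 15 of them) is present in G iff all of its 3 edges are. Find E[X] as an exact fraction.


K_6 has 6!/(2^{3}·3!) = 15 labelled perfect matchings.
For each such perfect matching H, let X_H = 1 if all 3 edges of H are present in G. Then P[X_H = 1] = p^{3} = (5/6)^{3} = 125/216.
Summing the indicators: E[X] = Σ_H E[X_H] = 15 · p^{3} = 15 · 125/216 = 625/72.
Numerically: E[X] ≈ 8.681.

E[X] = 15 · (5/6)^{3} = 625/72 ≈ 8.681.


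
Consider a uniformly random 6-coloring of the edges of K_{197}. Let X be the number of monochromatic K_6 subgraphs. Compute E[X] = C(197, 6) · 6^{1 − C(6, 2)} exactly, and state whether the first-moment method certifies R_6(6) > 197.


E[X] = C(197, 6) · 6^{1 − 15} = 75176946208 · 6^{−14} = 75176946208/78364164096.
As a reduced fraction: E[X] = 2349279569/2448880128 ≈ 0.959.
Is E[X] < 1? YES.
Since E[X] < 1, there exists a 6-coloring of K_{197} with no monochromatic K_6; hence R_6(6) > 197.

E[X] = 2349279569/2448880128 ≈ 0.959; E[X] < 1, so R_6(6) > 197.


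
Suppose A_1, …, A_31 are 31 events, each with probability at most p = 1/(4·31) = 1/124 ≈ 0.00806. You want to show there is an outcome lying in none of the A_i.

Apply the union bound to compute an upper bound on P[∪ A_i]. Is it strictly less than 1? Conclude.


Union bound: P[∪_{i=1}^{31} A_i] ≤ Σ_i P[A_i] ≤ 31·p = 31·(1/124) = 1/4.
Numerically: 1/4 ≈ 0.25000.
Is 1/4 < 1? YES.
Since P[∪ A_i] ≤ 1/4 < 1, the complement has P[∩ A_i^c] ≥ 1 − 1/4 = 3/4 > 0, so some outcome avoids every A_i.

31·p = 1/4 ≈ 0.25000; existence CERTIFIED by the union bound.


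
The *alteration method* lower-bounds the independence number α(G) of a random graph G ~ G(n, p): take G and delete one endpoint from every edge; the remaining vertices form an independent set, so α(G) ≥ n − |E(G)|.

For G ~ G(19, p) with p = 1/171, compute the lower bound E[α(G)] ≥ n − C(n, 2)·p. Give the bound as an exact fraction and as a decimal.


E[|E(G)|] = C(19, 2)·p = 171 · (1/171) = 1.
E[α(G)] ≥ n − E[|E(G)|] = 19 − 1 = 18.
Numerically: ≈ 18.00000.
(This is only a lower bound; the true E[α(G)] may be larger.)

E[α(G)] ≥ 18 ≈ 18.00000.


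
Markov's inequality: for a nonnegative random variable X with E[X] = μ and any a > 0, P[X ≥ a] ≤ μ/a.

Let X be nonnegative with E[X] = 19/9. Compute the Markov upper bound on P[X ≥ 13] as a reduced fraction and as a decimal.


μ = E[X] = 19/9, a = 13.
Markov: P[X ≥ 13] ≤ μ/a = (19/9)/13 = 19/117.
Numerically: ≈ 0.162.
(Since a = 13 > μ = 2.111, the bound 19/117 is < 1 and informative.)

P[X ≥ 13] ≤ 19/117 ≈ 0.162.


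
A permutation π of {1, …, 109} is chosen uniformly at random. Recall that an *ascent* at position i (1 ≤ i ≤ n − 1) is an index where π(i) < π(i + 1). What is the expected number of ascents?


Write X = Σ X_I over i = 1, …, 108, with X_I the indicator of one ascent.
There are 108 indicators.
For each fixed i, the pair (π(i), π(i+1)) is a uniformly random ordered pair of distinct values from {1, …, 109}; by symmetry P[π(i) < π(i+1)] = 1/2.
By linearity: E[X] = 108 · (1/2) = (109 − 1) · (1/2) = 54 ≈ 54.000.

E[X] = 54 = 54.000.


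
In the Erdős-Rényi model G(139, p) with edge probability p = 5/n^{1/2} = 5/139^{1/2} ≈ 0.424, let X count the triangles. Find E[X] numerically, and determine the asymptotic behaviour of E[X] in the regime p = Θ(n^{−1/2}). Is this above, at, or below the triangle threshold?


Number of potential triangles: C(139, 3) = 437989.
Each occurs with probability p³ ≈ (0.424)³ ≈ 7.62760e-02.
By linearity: E[X] = C(139, 3)·p³ ≈ 437989 · 7.62760e-02 ≈ 33408.041.
Since α = 1/2 < 1, p = c/n^{1/2} ≫ 1/n is above the triangle threshold p ~ 1/n. Asymptotically E[X] ~ (c³/6)·n^{3(1−α)} = (5³/6)·n^{1.5} → ∞; triangles are abundant w.h.p.

E[X] ≈ 33408.041; in regime p = Θ(1/n^{1/2}) E[X] diverges (above the triangle threshold p ~ 1/n).


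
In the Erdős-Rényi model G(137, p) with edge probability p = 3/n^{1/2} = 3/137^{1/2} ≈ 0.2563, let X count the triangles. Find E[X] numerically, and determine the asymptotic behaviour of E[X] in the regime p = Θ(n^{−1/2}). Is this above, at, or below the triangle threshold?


Number of potential triangles: C(137, 3) = 419220.
Each occurs with probability p³ ≈ (0.2563)³ ≈ 1.683771e-02.
By linearity: E[X] = C(137, 3)·p³ ≈ 419220 · 1.683771e-02 ≈ 7058.7030.
Since α = 1/2 < 1, p = c/n^{1/2} ≫ 1/n is above the triangle threshold p ~ 1/n. Asymptotically E[X] ~ (c³/6)·n^{3(1−α)} = (3³/6)·n^{1.5} → ∞; triangles are abundant w.h.p.

E[X] ≈ 7058.7030; in regime p = Θ(1/n^{1/2}) E[X] diverges (above the triangle threshold p ~ 1/n).


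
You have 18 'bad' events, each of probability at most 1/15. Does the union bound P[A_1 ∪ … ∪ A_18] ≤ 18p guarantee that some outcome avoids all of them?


Union bound: P[∪_{i=1}^{18} A_i] ≤ Σ_i P[A_i] ≤ 18·p = 18·(1/15) = 6/5.
Numerically: 6/5 ≈ 1.200000.
Is 6/5 < 1? NO.
Since the bound 6/5 is ≥ 1, the union bound is uninformative here; it does NOT by itself certify existence.

18·p = 6/5 ≈ 1.200000; existence NOT certified by the union bound.


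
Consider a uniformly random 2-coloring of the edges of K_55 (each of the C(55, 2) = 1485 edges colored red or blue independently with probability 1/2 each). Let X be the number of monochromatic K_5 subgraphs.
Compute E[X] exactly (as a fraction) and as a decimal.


Let X = Σ_S X_S over the C(55, 5) = 3478761 subsets S of size 5, where X_S = 1 if the K_5 on S is monochromatic.
For a fixed S, the K_5 on S has C(5, 2) = 10 edges. P[all 10 edges red] = (1/2)^10, and likewise for blue, so P[monochromatic] = 2·(1/2)^10 = 2^{1 − 10} = 1/512.
By linearity of expectation: E[X] = C(55, 5) · 2^{1 − 10} = 3478761 · 1/512 = 3478761/512.
Numerically: E[X] ≈ 6794.4551.

E[X] = C(55,5)·2^(1−C(5,2)) = 3478761/512 ≈ 6794.4551.


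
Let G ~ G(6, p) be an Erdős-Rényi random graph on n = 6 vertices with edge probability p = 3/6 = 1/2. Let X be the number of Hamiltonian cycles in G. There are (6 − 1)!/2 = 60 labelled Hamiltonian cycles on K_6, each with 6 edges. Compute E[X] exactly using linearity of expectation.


K_6 has (6 − 1)!/2 = 60 labelled Hamiltonian cycles.
For each such Hamiltonian cycle H, let X_H = 1 if all 6 edges of H are present in G. Then P[X_H = 1] = p^{6} = (1/2)^{6} = 1/64.
Summing the indicators: E[X] = Σ_H E[X_H] = 60 · p^{6} = 60 · 1/64 = 15/16.
Numerically: E[X] ≈ 0.938.

E[X] = 60 · (1/2)^{6} = 15/16 ≈ 0.938.


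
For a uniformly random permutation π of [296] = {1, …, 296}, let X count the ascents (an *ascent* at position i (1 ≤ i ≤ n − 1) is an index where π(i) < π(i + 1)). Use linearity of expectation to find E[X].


Write X = Σ X_I over i = 1, …, 295, with X_I the indicator of one ascent.
There are 295 indicators.
For each fixed i, the pair (π(i), π(i+1)) is a uniformly random ordered pair of distinct values from {1, …, 296}; by symmetry P[π(i) < π(i+1)] = 1/2.
By linearity: E[X] = 295 · (1/2) = (296 − 1) · (1/2) = 295/2 ≈ 147.5000.

E[X] = 295/2 = 147.5000.


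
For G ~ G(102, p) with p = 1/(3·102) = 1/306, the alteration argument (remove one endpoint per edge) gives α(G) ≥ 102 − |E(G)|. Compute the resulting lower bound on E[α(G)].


E[|E(G)|] = C(102, 2)·p = 5151 · (1/306) = 101/6.
E[α(G)] ≥ n − E[|E(G)|] = 102 − 101/6 = 511/6.
Numerically: ≈ 85.1667.
(This is only a lower bound; the true E[α(G)] may be larger.)

E[α(G)] ≥ 511/6 ≈ 85.1667.


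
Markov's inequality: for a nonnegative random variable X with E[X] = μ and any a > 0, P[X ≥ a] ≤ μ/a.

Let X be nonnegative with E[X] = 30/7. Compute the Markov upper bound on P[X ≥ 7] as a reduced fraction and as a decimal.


μ = E[X] = 30/7, a = 7.
Markov: P[X ≥ 7] ≤ μ/a = (30/7)/7 = 30/49.
Numerically: ≈ 0.6122.
(Since a = 7 > μ = 4.2857, the bound 30/49 is < 1 and informative.)

P[X ≥ 7] ≤ 30/49 ≈ 0.6122.


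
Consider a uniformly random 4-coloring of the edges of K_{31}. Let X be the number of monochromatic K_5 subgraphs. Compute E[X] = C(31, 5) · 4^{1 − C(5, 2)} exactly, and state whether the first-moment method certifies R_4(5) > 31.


E[X] = C(31, 5) · 4^{1 − 10} = 169911 · 4^{−9} = 169911/262144.
As a reduced fraction: E[X] = 169911/262144 ≈ 0.648.
Is E[X] < 1? YES.
Since E[X] < 1, there exists a 4-coloring of K_{31} with no monochromatic K_5; hence R_4(5) > 31.

E[X] = 169911/262144 ≈ 0.648; E[X] < 1, so R_4(5) > 31.


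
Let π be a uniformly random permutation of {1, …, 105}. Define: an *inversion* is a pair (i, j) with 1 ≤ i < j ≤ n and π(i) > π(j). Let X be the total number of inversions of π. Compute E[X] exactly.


Write X = Σ X_I over the C(105, 2) = 5460 pairs i < j, with X_I the indicator of one inversion.
There are 5460 indicators.
For each fixed pair i < j, the values π(i) and π(j) are two distinct elements of {1, …, 105} in uniformly random order; by symmetry P[π(i) > π(j)] = 1/2.
By linearity: E[X] = 5460 · (1/2) = C(105, 2) · (1/2) = 5460/2 = 2730 ≈ 2730.00000.

E[X] = 2730 = 2730.00000.


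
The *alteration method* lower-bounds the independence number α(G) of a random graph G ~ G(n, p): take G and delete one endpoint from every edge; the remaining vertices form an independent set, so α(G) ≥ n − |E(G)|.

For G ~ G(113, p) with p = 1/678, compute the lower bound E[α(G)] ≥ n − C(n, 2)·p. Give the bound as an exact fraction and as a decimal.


E[|E(G)|] = C(113, 2)·p = 6328 · (1/678) = 28/3.
E[α(G)] ≥ n − E[|E(G)|] = 113 − 28/3 = 311/3.
Numerically: ≈ 103.667.
(This is only a lower bound; the true E[α(G)] may be larger.)

E[α(G)] ≥ 311/3 ≈ 103.667.


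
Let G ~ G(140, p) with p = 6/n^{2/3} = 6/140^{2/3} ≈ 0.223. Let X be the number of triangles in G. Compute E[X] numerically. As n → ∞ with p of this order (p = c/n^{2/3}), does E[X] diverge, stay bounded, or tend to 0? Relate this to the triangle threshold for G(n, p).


Number of potential triangles: C(140, 3) = 447580.
Each occurs with probability p³ ≈ (0.223)³ ≈ 1.10204e-02.
By linearity: E[X] = C(140, 3)·p³ ≈ 447580 · 1.10204e-02 ≈ 4932.514.
Since α = 2/3 < 1, p = c/n^{2/3} ≫ 1/n is above the triangle threshold p ~ 1/n. Asymptotically E[X] ~ (c³/6)·n^{3(1−α)} = (6³/6)·n^{1} → ∞; triangles are abundant w.h.p.

E[X] ≈ 4932.514; in regime p = Θ(1/n^{2/3}) E[X] diverges (above the triangle threshold p ~ 1/n).


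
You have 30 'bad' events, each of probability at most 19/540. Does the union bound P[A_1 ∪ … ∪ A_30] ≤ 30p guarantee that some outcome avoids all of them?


Union bound: P[∪_{i=1}^{30} A_i] ≤ Σ_i P[A_i] ≤ 30·p = 30·(19/540) = 19/18.
Numerically: 19/18 ≈ 1.055556.
Is 19/18 < 1? NO.
Since the bound 19/18 is ≥ 1, the union bound is uninformative here; it does NOT by itself certify existence.

30·p = 19/18 ≈ 1.055556; existence NOT certified by the union bound.


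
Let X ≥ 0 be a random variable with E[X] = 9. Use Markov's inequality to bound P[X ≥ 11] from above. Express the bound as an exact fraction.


μ = E[X] = 9, a = 11.
Markov: P[X ≥ 11] ≤ μ/a = (9)/11 = 9/11.
Numerically: ≈ 0.818.
(Since a = 11 > μ = 9.000, the bound 9/11 is < 1 and informative.)

P[X ≥ 11] ≤ 9/11 ≈ 0.818.


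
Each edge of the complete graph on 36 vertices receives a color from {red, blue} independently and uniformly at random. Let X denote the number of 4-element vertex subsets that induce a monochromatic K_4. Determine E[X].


Let X = Σ_S X_S over the C(36, 4) = 58905 subsets S of size 4, where X_S = 1 if the K_4 on S is monochromatic.
For a fixed S, the K_4 on S has C(4, 2) = 6 edges. P[all 6 edges red] = (1/2)^6, and likewise for blue, so P[monochromatic] = 2·(1/2)^6 = 2^{1 − 6} = 1/32.
By linearity: E[X] = C(36, 4) · 2^{1 − 6} = 58905 · 1/32 = 58905/32.
Numerically: E[X] ≈ 1840.7812.

E[X] = C(36,4)·2^(1−C(4,2)) = 58905/32 ≈ 1840.7812.


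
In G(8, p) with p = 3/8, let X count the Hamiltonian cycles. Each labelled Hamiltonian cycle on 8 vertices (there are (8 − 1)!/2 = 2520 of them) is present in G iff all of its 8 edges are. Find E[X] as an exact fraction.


K_8 has (8 − 1)!/2 = 2520 labelled Hamiltonian cycles.
For each such Hamiltonian cycle H, let X_H = 1 if all 8 edges of H are present in G. Then P[X_H = 1] = p^{8} = (3/8)^{8} = 6561/16777216.
Summing the indicators: E[X] = Σ_H E[X_H] = 2520 · p^{8} = 2520 · 6561/16777216 = 2066715/2097152.
Numerically: E[X] ≈ 0.985.

E[X] = 2520 · (3/8)^{8} = 2066715/2097152 ≈ 0.985.


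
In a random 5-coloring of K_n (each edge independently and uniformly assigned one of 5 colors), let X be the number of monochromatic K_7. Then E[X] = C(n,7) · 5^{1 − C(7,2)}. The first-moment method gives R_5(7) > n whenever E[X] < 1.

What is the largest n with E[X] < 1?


We need C(n, 7) · 5^{1 − 21} < 1, i.e. C(n, 7) < 5^{21 − 1} = 95367431640625.
Check values of n near the boundary:
  n = 333: C(333, 7) = 84549532139028; 84549532139028 < 95367431640625? YES
  n = 334: C(334, 7) = 86359460961576; 86359460961576 < 95367431640625? YES
  n = 335: C(335, 7) = 88202498238195; 88202498238195 < 95367431640625? YES
  n = 336: C(336, 7) = 90079147136880; 90079147136880 < 95367431640625? YES
  n = 337: C(337, 7) = 91989916924632; 91989916924632 < 95367431640625? YES
  n = 338: C(338, 7) = 93935323022736; 93935323022736 < 95367431640625? YES
  n = 339: C(339, 7) = 95915887062372; 95915887062372 < 95367431640625? NO
The largest n with C(n, 7) < 95367431640625 is n = 338 (where E[X] = 93935323022736/95367431640625 ≈ 0.9849833). Hence R_5(7) > 338, i.e. R_5(7) ≥ 339.

Largest n = 338; hence R_5(7) > 338.


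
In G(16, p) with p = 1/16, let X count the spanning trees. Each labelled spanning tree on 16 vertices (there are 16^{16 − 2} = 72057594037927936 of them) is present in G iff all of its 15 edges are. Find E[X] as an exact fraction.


K_16 has 16^{16 − 2} = 72057594037927936 labelled spanning trees.
For each such spanning tree H, let X_H = 1 if all 15 edges of H are present in G. Then P[X_H = 1] = p^{15} = (1/16)^{15} = 1/1152921504606846976.
By linearity: E[X] = Σ_H E[X_H] = 72057594037927936 · p^{15} = 72057594037927936 · 1/1152921504606846976 = 1/16.
Numerically: E[X] ≈ 0.0625.

E[X] = 72057594037927936 · (1/16)^{15} = 1/16 ≈ 0.0625.


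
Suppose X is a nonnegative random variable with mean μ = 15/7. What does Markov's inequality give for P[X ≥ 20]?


μ = E[X] = 15/7, a = 20.
Markov: P[X ≥ 20] ≤ μ/a = (15/7)/20 = 3/28.
Numerically: ≈ 0.1071.
(Since a = 20 > μ = 2.1429, the bound 3/28 is < 1 and informative.)

P[X ≥ 20] ≤ 3/28 ≈ 0.1071.


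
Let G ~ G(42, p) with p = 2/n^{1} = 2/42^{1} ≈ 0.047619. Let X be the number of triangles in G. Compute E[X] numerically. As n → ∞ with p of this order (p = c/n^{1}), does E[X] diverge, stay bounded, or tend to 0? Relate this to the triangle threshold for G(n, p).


Number of potential triangles: C(42, 3) = 11480.
Each occurs with probability p³ ≈ (0.047619)³ ≈ 1.0797970e-04.
By linearity: E[X] = C(42, 3)·p³ ≈ 11480 · 1.0797970e-04 ≈ 1.23961.
Here α = 1, so p = 2/n is exactly at the triangle threshold p ~ 1/n. Asymptotically E[X] → c³/6 = 2³/6 = 4/3 ≈ 1.33333, a bounded constant. In this regime the triangle count is asymptotically Poisson(c³/6).

E[X] ≈ 1.23961; in regime p = Θ(1/n^{1}) E[X] stays bounded (at the triangle threshold p ~ 1/n).


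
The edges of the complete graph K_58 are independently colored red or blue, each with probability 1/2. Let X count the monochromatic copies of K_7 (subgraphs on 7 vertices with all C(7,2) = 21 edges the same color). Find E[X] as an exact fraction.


Let X = Σ_S X_S over the C(58, 7) = 300674088 subsets S of size 7, where X_S = 1 if the K_7 on S is monochromatic.
For a fixed S, the K_7 on S has C(7, 2) = 21 edges. P[all 21 edges red] = (1/2)^21, and likewise for blue, so P[monochromatic] = 2·(1/2)^21 = 2^{1 − 21} = 1/1048576.
Summing: E[X] = C(58, 7) · 2^{1 − 21} = 300674088 · 1/1048576 = 37584261/131072.
Numerically: E[X] ≈ 286.7452.

E[X] = C(58,7)·2^(1−C(7,2)) = 37584261/131072 ≈ 286.7452.


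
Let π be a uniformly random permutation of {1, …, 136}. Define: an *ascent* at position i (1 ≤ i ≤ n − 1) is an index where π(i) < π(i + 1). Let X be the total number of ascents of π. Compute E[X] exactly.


Write X = Σ X_I over i = 1, …, 135, with X_I the indicator of one ascent.
There are 135 indicators.
For each fixed i, the pair (π(i), π(i+1)) is a uniformly random ordered pair of distinct values from {1, …, 136}; by symmetry P[π(i) < π(i+1)] = 1/2.
By linearity: E[X] = 135 · (1/2) = (136 − 1) · (1/2) = 135/2 ≈ 67.5000.

E[X] = 135/2 = 67.5000.


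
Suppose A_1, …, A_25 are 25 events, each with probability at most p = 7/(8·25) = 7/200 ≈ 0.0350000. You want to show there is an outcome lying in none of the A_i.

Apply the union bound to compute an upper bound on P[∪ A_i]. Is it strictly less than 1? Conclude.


Union bound: P[∪_{i=1}^{25} A_i] ≤ Σ_i P[A_i] ≤ 25·p = 25·(7/200) = 7/8.
Numerically: 7/8 ≈ 0.8750000.
Is 7/8 < 1? YES.
Since P[∪ A_i] ≤ 7/8 < 1, the complement has P[∩ A_i^c] ≥ 1 − 7/8 = 1/8 > 0, so some outcome avoids every A_i.

25·p = 7/8 ≈ 0.8750000; existence CERTIFIED by the union bound.


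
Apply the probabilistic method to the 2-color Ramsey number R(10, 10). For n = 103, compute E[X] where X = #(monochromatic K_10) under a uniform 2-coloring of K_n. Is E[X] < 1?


E[X] = C(103, 10) · 2^{1 − 45} = 23591276125340 · 2^{−44} = 23591276125340/17592186044416.
As a reduced fraction: E[X] = 5897819031335/4398046511104 ≈ 1.341009.
Is E[X] < 1? NO.
Since E[X] ≥ 1, the first-moment bound is inconclusive at n = 103; it does NOT by itself certify R(10, 10) > 103.

E[X] = 5897819031335/4398046511104 ≈ 1.341009; E[X] ≥ 1; first-moment method inconclusive here.


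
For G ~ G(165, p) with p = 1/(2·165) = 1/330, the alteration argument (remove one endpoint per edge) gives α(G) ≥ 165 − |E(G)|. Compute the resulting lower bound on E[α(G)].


E[|E(G)|] = C(165, 2)·p = 13530 · (1/330) = 41.
E[α(G)] ≥ n − E[|E(G)|] = 165 − 41 = 124.
Numerically: ≈ 124.000000.
(This is only a lower bound; the true E[α(G)] may be larger.)

E[α(G)] ≥ 124 ≈ 124.000000.


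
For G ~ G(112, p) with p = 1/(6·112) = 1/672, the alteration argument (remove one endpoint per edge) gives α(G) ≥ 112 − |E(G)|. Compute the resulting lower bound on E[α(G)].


E[|E(G)|] = C(112, 2)·p = 6216 · (1/672) = 37/4.
E[α(G)] ≥ n − E[|E(G)|] = 112 − 37/4 = 411/4.
Numerically: ≈ 102.750000.
(This is only a lower bound; the true E[α(G)] may be larger.)

E[α(G)] ≥ 411/4 ≈ 102.750000.


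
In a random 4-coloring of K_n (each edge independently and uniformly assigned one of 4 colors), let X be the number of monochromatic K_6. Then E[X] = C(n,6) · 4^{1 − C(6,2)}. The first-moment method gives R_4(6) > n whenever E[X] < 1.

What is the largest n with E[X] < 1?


We need C(n, 6) · 4^{1 − 15} < 1, i.e. C(n, 6) < 4^{15 − 1} = 268435456.
Check values of n near the boundary:
  n = 74: C(74, 6) = 185250786; 185250786 < 268435456? YES
  n = 75: C(75, 6) = 201359550; 201359550 < 268435456? YES
  n = 76: C(76, 6) = 218618940; 218618940 < 268435456? YES
  n = 77: C(77, 6) = 237093780; 237093780 < 268435456? YES
  n = 78: C(78, 6) = 256851595; 256851595 < 268435456? YES
  n = 79: C(79, 6) = 277962685; 277962685 < 268435456? NO
  n = 80: C(80, 6) = 300500200; 300500200 < 268435456? NO
The largest n with C(n, 6) < 268435456 is n = 78 (where E[X] = 256851595/268435456 ≈ 0.95685). Hence R_4(6) > 78, i.e. R_4(6) ≥ 79.

Largest n = 78; hence R_4(6) > 78.


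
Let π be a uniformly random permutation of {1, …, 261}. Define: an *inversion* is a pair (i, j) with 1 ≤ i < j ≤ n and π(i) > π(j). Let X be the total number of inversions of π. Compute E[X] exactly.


Write X = Σ X_I over the C(261, 2) = 33930 pairs i < j, with X_I the indicator of one inversion.
There are 33930 indicators.
For each fixed pair i < j, the values π(i) and π(j) are two distinct elements of {1, …, 261} in uniformly random order; by symmetry P[π(i) > π(j)] = 1/2.
By linearity: E[X] = 33930 · (1/2) = C(261, 2) · (1/2) = 33930/2 = 16965 ≈ 16965.000000.

E[X] = 16965 = 16965.000000.


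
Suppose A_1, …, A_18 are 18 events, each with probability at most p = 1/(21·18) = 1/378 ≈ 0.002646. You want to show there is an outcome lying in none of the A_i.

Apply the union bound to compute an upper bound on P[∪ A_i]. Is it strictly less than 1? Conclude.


Union bound: P[∪_{i=1}^{18} A_i] ≤ Σ_i P[A_i] ≤ 18·p = 18·(1/378) = 1/21.
Numerically: 1/21 ≈ 0.047619.
Is 1/21 < 1? YES.
Since P[∪ A_i] ≤ 1/21 < 1, the complement has P[∩ A_i^c] ≥ 1 − 1/21 = 20/21 > 0, so some outcome avoids every A_i.

18·p = 1/21 ≈ 0.047619; existence CERTIFIED by the union bound.


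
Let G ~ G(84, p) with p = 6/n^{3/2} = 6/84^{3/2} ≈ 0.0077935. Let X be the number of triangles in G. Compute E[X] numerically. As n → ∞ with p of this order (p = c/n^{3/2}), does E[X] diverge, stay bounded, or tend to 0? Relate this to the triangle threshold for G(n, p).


Number of potential triangles: C(84, 3) = 95284.
Each occurs with probability p³ ≈ (0.0077935)³ ≈ 4.73365894e-07.
By linearity: E[X] = C(84, 3)·p³ ≈ 95284 · 4.73365894e-07 ≈ 0.045104.
Since α = 3/2 > 1, p = c/n^{3/2} = o(1/n) is below the triangle threshold p ~ 1/n. Asymptotically E[X] ~ (c³/6)·n^{3(1−α)} = (6³/6)·n^{-1.5} → 0, so by Markov's inequality G has no triangles w.h.p.

E[X] ≈ 0.045104; in regime p = Θ(1/n^{3/2}) E[X] tends to 0 (below the triangle threshold p ~ 1/n).


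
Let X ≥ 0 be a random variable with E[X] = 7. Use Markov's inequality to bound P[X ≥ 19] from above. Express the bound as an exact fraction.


μ = E[X] = 7, a = 19.
Markov: P[X ≥ 19] ≤ μ/a = (7)/19 = 7/19.
Numerically: ≈ 0.368421.
(Since a = 19 > μ = 7.000000, the bound 7/19 is < 1 and informative.)

P[X ≥ 19] ≤ 7/19 ≈ 0.368421.


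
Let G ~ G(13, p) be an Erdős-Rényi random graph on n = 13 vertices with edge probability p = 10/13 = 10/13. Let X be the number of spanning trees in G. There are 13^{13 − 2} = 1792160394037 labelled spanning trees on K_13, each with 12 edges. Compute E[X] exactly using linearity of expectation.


K_13 has 13^{13 − 2} = 1792160394037 labelled spanning trees.
For each such spanning tree H, let X_H = 1 if all 12 edges of H are present in G. Then P[X_H = 1] = p^{12} = (10/13)^{12} = 1000000000000/23298085122481.
By linearity: E[X] = Σ_H E[X_H] = 1792160394037 · p^{12} = 1792160394037 · 1000000000000/23298085122481 = 1000000000000/13.
Numerically: E[X] ≈ 7.692e+10.

E[X] = 1792160394037 · (10/13)^{12} = 1000000000000/13 ≈ 7.692e+10.


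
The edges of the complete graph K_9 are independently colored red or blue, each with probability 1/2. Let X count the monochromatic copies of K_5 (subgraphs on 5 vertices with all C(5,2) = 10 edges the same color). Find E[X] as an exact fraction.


Let X = Σ_S X_S over the C(9, 5) = 126 subsets S of size 5, where X_S = 1 if the K_5 on S is monochromatic.
For a fixed S, the K_5 on S has C(5, 2) = 10 edges. P[all 10 edges red] = (1/2)^10, and likewise for blue, so P[monochromatic] = 2·(1/2)^10 = 2^{1 − 10} = 1/512.
By linearity of expectation: E[X] = C(9, 5) · 2^{1 − 10} = 126 · 1/512 = 63/256.
Numerically: E[X] ≈ 0.24609.

E[X] = C(9,5)·2^(1−C(5,2)) = 63/256 ≈ 0.24609.


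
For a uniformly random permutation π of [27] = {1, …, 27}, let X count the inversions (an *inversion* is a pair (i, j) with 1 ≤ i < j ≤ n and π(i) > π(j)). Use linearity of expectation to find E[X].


Write X = Σ X_I over the C(27, 2) = 351 pairs i < j, with X_I the indicator of one inversion.
There are 351 indicators.
For each fixed pair i < j, the values π(i) and π(j) are two distinct elements of {1, …, 27} in uniformly random order; by symmetry P[π(i) > π(j)] = 1/2.
By linearity: E[X] = 351 · (1/2) = C(27, 2) · (1/2) = 351/2 = 351/2 ≈ 175.500.

E[X] = 351/2 = 175.500.


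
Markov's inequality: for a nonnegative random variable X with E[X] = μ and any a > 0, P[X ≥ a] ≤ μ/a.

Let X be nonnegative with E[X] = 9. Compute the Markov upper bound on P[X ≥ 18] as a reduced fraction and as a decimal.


μ = E[X] = 9, a = 18.
Markov: P[X ≥ 18] ≤ μ/a = (9)/18 = 1/2.
Numerically: ≈ 0.500000.
(Since a = 18 > μ = 9.000000, the bound 1/2 is < 1 and informative.)

P[X ≥ 18] ≤ 1/2 ≈ 0.500000.


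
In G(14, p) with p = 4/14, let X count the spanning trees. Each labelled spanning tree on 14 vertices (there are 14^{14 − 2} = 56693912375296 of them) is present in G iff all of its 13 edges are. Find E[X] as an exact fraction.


K_14 has 14^{14 − 2} = 56693912375296 labelled spanning trees.
For each such spanning tree H, let X_H = 1 if all 13 edges of H are present in G. Then P[X_H = 1] = p^{13} = (2/7)^{13} = 8192/96889010407.
Summing the indicators: E[X] = Σ_H E[X_H] = 56693912375296 · p^{13} = 56693912375296 · 8192/96889010407 = 33554432/7.
Numerically: E[X] ≈ 4.7935e+06.

E[X] = 56693912375296 · (2/7)^{13} = 33554432/7 ≈ 4.7935e+06.


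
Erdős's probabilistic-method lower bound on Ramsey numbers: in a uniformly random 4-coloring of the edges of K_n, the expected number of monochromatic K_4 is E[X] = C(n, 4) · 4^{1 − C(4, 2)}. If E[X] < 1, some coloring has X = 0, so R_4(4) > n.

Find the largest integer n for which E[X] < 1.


We need C(n, 4) · 4^{1 − 6} < 1, i.e. C(n, 4) < 4^{6 − 1} = 1024.
Check values of n near the boundary:
  n = 11: C(11, 4) = 330; 330 < 1024? YES
  n = 12: C(12, 4) = 495; 495 < 1024? YES
  n = 13: C(13, 4) = 715; 715 < 1024? YES
  n = 14: C(14, 4) = 1001; 1001 < 1024? YES
  n = 15: C(15, 4) = 1365; 1365 < 1024? NO
  n = 16: C(16, 4) = 1820; 1820 < 1024? NO
The largest n with C(n, 4) < 1024 is n = 14 (where E[X] = 1001/1024 ≈ 0.977539). Hence R_4(4) > 14, i.e. R_4(4) ≥ 15.

Largest n = 14; hence R_4(4) > 14.


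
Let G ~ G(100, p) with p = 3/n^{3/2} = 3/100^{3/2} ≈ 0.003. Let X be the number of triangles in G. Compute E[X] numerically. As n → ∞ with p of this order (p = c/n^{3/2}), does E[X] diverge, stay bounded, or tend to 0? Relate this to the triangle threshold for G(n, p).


Number of potential triangles: C(100, 3) = 161700.
Each occurs with probability p³ ≈ (0.003)³ ≈ 2.70000000e-08.
By linearity: E[X] = C(100, 3)·p³ ≈ 161700 · 2.70000000e-08 ≈ 0.004366.
Since α = 3/2 > 1, p = c/n^{3/2} = o(1/n) is below the triangle threshold p ~ 1/n. Asymptotically E[X] ~ (c³/6)·n^{3(1−α)} = (3³/6)·n^{-1.5} → 0, so by Markov's inequality G has no triangles w.h.p.

E[X] ≈ 0.004366; in regime p = Θ(1/n^{3/2}) E[X] tends to 0 (below the triangle threshold p ~ 1/n).


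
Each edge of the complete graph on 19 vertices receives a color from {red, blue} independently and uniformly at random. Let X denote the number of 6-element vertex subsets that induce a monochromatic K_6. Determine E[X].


Let X = Σ_S X_S over the C(19, 6) = 27132 subsets S of size 6, where X_S = 1 if the K_6 on S is monochromatic.
For a fixed S, the K_6 on S has C(6, 2) = 15 edges. P[all 15 edges red] = (1/2)^15, and likewise for blue, so P[monochromatic] = 2·(1/2)^15 = 2^{1 − 15} = 1/16384.
By linearity: E[X] = C(19, 6) · 2^{1 − 15} = 27132 · 1/16384 = 6783/4096.
Numerically: E[X] ≈ 1.656.

E[X] = C(19,6)·2^(1−C(6,2)) = 6783/4096 ≈ 1.656.


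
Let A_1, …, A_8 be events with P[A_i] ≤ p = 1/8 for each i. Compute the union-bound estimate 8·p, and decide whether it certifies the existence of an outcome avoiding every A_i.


Union bound: P[∪_{i=1}^{8} A_i] ≤ Σ_i P[A_i] ≤ 8·p = 8·(1/8) = 1.
Numerically: 1 ≈ 1.000000.
Is 1 < 1? NO.
Since the bound 1 is ≥ 1, the union bound is uninformative here; it does NOT by itself certify existence.

8·p = 1 ≈ 1.000000; existence NOT certified by the union bound.


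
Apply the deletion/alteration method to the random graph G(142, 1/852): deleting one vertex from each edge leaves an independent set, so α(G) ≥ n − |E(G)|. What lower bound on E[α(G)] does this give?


E[|E(G)|] = C(142, 2)·p = 10011 · (1/852) = 47/4.
E[α(G)] ≥ n − E[|E(G)|] = 142 − 47/4 = 521/4.
Numerically: ≈ 130.250000.
(This is only a lower bound; the true E[α(G)] may be larger.)

E[α(G)] ≥ 521/4 ≈ 130.250000.


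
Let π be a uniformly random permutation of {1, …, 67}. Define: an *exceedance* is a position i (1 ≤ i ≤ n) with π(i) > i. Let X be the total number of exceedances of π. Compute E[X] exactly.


Write X = Σ_{i=1}^{67} X_i, where X_i = 1_{π(i) > i}.
For each fixed i, π(i) is uniform over {1, …, 67} (marginal of a uniform permutation), so P[π(i) > i] = (n − i)/n. Summing: Σ_{i=1}^{67} (n − i)/n = (0 + 1 + … + 66)/67 = 67(67 − 1)/(2·67) = (67 − 1)/2.
Hence E[X] = Σ_{i=1}^{67} (67 − i)/67 = 33 ≈ 33.000.

E[X] = 33 = 33.000.


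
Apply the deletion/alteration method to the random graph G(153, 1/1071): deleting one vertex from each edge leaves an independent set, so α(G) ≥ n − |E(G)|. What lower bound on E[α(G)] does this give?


E[|E(G)|] = C(153, 2)·p = 11628 · (1/1071) = 76/7.
E[α(G)] ≥ n − E[|E(G)|] = 153 − 76/7 = 995/7.
Numerically: ≈ 142.142857.
(This is only a lower bound; the true E[α(G)] may be larger.)

E[α(G)] ≥ 995/7 ≈ 142.142857.


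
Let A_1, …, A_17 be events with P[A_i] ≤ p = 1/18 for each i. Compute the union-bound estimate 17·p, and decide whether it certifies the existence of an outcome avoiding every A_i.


Union bound: P[∪_{i=1}^{17} A_i] ≤ Σ_i P[A_i] ≤ 17·p = 17·(1/18) = 17/18.
Numerically: 17/18 ≈ 0.9444444.
Is 17/18 < 1? YES.
Since P[∪ A_i] ≤ 17/18 < 1, the complement has P[∩ A_i^c] ≥ 1 − 17/18 = 1/18 > 0, so some outcome avoids every A_i.

17·p = 17/18 ≈ 0.9444444; existence CERTIFIED by the union bound.


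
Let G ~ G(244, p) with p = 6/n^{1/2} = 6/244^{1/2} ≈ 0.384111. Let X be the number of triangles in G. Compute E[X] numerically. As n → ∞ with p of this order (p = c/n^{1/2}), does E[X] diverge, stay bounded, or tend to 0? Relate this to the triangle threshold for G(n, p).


Number of potential triangles: C(244, 3) = 2391444.
Each occurs with probability p³ ≈ (0.384111)³ ≈ 5.66720616e-02.
By linearity: E[X] = C(244, 3)·p³ ≈ 2391444 · 5.66720616e-02 ≈ 135528.061704.
Since α = 1/2 < 1, p = c/n^{1/2} ≫ 1/n is above the triangle threshold p ~ 1/n. Asymptotically E[X] ~ (c³/6)·n^{3(1−α)} = (6³/6)·n^{1.5} → ∞; triangles are abundant w.h.p.

E[X] ≈ 135528.061704; in regime p = Θ(1/n^{1/2}) E[X] diverges (above the triangle threshold p ~ 1/n).


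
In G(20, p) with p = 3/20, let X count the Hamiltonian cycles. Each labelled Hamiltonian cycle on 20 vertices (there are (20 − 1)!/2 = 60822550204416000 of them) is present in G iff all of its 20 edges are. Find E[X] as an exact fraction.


K_20 has (20 − 1)!/2 = 60822550204416000 labelled Hamiltonian cycles.
For each such Hamiltonian cycle H, let X_H = 1 if all 20 edges of H are present in G. Then P[X_H = 1] = p^{20} = (3/20)^{20} = 3486784401/104857600000000000000000000.
By linearity: E[X] = Σ_H E[X_H] = 60822550204416000 · p^{20} = 60822550204416000 · 3486784401/104857600000000000000000000 = 51776152168407487821/25600000000000000000.
Numerically: E[X] ≈ 2.02.

E[X] = 60822550204416000 · (3/20)^{20} = 51776152168407487821/25600000000000000000 ≈ 2.02.


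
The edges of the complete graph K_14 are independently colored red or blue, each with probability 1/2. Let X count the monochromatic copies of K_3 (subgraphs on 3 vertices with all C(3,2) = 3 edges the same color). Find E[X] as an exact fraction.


Let X = Σ_S X_S over the C(14, 3) = 364 subsets S of size 3, where X_S = 1 if the K_3 on S is monochromatic.
For a fixed S, the K_3 on S has C(3, 2) = 3 edges. P[all 3 edges red] = (1/2)^3, and likewise for blue, so P[monochromatic] = 2·(1/2)^3 = 2^{1 − 3} = 1/4.
By linearity: E[X] = C(14, 3) · 2^{1 − 3} = 364 · 1/4 = 91.
Numerically: E[X] ≈ 91.00000.

E[X] = C(14,3)·2^(1−C(3,2)) = 91 ≈ 91.00000.


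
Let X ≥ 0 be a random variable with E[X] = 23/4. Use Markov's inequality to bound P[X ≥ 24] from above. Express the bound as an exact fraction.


μ = E[X] = 23/4, a = 24.
Markov: P[X ≥ 24] ≤ μ/a = (23/4)/24 = 23/96.
Numerically: ≈ 0.240.
(Since a = 24 > μ = 5.750, the bound 23/96 is < 1 and informative.)

P[X ≥ 24] ≤ 23/96 ≈ 0.240.


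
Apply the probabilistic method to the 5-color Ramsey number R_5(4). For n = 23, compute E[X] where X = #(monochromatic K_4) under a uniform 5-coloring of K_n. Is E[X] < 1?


E[X] = C(23, 4) · 5^{1 − 6} = 8855 · 5^{−5} = 8855/3125.
As a reduced fraction: E[X] = 1771/625 ≈ 2.834.
Is E[X] < 1? NO.
Since E[X] ≥ 1, the first-moment bound is inconclusive at n = 23; it does NOT by itself certify R_5(4) > 23.

E[X] = 1771/625 ≈ 2.834; E[X] ≥ 1; first-moment method inconclusive here.


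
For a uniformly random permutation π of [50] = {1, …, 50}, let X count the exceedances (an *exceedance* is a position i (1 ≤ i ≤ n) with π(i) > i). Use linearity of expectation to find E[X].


Write X = Σ_{i=1}^{50} X_i, where X_i = 1_{π(i) > i}.
For each fixed i, π(i) is uniform over {1, …, 50} (marginal of a uniform permutation), so P[π(i) > i] = (n − i)/n. Summing: Σ_{i=1}^{50} (n − i)/n = (0 + 1 + … + 49)/50 = 50(50 − 1)/(2·50) = (50 − 1)/2.
Hence E[X] = Σ_{i=1}^{50} (50 − i)/50 = 49/2 ≈ 24.500000.

E[X] = 49/2 = 24.500000.


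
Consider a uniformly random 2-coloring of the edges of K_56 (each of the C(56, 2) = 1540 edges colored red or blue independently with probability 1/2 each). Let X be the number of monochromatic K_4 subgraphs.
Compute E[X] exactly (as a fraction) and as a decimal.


Let X = Σ_S X_S over the C(56, 4) = 367290 subsets S of size 4, where X_S = 1 if the K_4 on S is monochromatic.
For a fixed S, the K_4 on S has C(4, 2) = 6 edges. P[all 6 edges red] = (1/2)^6, and likewise for blue, so P[monochromatic] = 2·(1/2)^6 = 2^{1 − 6} = 1/32.
Summing: E[X] = C(56, 4) · 2^{1 − 6} = 367290 · 1/32 = 183645/16.
Numerically: E[X] ≈ 11477.812500.

E[X] = C(56,4)·2^(1−C(4,2)) = 183645/16 ≈ 11477.812500.


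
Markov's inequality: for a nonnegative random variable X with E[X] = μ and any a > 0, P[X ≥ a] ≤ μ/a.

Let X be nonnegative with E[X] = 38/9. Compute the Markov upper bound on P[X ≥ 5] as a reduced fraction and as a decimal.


μ = E[X] = 38/9, a = 5.
Markov: P[X ≥ 5] ≤ μ/a = (38/9)/5 = 38/45.
Numerically: ≈ 0.844444.
(Since a = 5 > μ = 4.222222, the bound 38/45 is < 1 and informative.)

P[X ≥ 5] ≤ 38/45 ≈ 0.844444.


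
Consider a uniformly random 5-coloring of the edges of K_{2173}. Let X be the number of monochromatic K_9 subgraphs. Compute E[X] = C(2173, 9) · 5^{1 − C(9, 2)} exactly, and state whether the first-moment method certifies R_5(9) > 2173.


E[X] = C(2173, 9) · 5^{1 − 36} = 2927993888115921319674265 · 5^{−35} = 2927993888115921319674265/2910383045673370361328125.
As a reduced fraction: E[X] = 585598777623184263934853/582076609134674072265625 ≈ 1.006.
Is E[X] < 1? NO.
Since E[X] ≥ 1, the first-moment bound is inconclusive at n = 2173; it does NOT by itself certify R_5(9) > 2173.

E[X] = 585598777623184263934853/582076609134674072265625 ≈ 1.006; E[X] ≥ 1; first-moment method inconclusive here.


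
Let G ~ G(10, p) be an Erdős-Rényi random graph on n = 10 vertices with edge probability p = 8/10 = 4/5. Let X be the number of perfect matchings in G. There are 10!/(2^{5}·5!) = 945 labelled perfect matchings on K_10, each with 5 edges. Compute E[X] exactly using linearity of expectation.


K_10 has 10!/(2^{5}·5!) = 945 labelled perfect matchings.
For each such perfect matching H, let X_H = 1 if all 5 edges of H are present in G. Then P[X_H = 1] = p^{5} = (4/5)^{5} = 1024/3125.
By linearity: E[X] = Σ_H E[X_H] = 945 · p^{5} = 945 · 1024/3125 = 193536/625.
Numerically: E[X] ≈ 309.7.

E[X] = 945 · (4/5)^{5} = 193536/625 ≈ 309.7.


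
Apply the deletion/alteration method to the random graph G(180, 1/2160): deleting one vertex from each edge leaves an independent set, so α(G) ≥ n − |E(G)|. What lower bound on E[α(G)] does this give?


E[|E(G)|] = C(180, 2)·p = 16110 · (1/2160) = 179/24.
E[α(G)] ≥ n − E[|E(G)|] = 180 − 179/24 = 4141/24.
Numerically: ≈ 172.542.
(This is only a lower bound; the true E[α(G)] may be larger.)

E[α(G)] ≥ 4141/24 ≈ 172.542.


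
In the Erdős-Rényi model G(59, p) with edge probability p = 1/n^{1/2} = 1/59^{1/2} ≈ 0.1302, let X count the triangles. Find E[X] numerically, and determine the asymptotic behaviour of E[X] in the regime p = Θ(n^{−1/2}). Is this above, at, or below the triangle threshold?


Number of potential triangles: C(59, 3) = 32509.
Each occurs with probability p³ ≈ (0.1302)³ ≈ 2.206592e-03.
By linearity: E[X] = C(59, 3)·p³ ≈ 32509 · 2.206592e-03 ≈ 71.7341.
Since α = 1/2 < 1, p = c/n^{1/2} ≫ 1/n is above the triangle threshold p ~ 1/n. Asymptotically E[X] ~ (c³/6)·n^{3(1−α)} = (1³/6)·n^{1.5} → ∞; triangles are abundant w.h.p.

E[X] ≈ 71.7341; in regime p = Θ(1/n^{1/2}) E[X] diverges (above the triangle threshold p ~ 1/n).


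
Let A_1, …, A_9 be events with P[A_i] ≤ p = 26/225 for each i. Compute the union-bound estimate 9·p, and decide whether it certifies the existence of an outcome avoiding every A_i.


Union bound: P[∪_{i=1}^{9} A_i] ≤ Σ_i P[A_i] ≤ 9·p = 9·(26/225) = 26/25.
Numerically: 26/25 ≈ 1.0400.
Is 26/25 < 1? NO.
Since the bound 26/25 is ≥ 1, the union bound is uninformative here; it does NOT by itself certify existence.

9·p = 26/25 ≈ 1.0400; existence NOT certified by the union bound.


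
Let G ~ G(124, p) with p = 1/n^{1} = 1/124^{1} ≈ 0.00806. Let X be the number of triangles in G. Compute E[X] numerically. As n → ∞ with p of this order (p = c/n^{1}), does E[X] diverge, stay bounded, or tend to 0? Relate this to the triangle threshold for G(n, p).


Number of potential triangles: C(124, 3) = 310124.
Each occurs with probability p³ ≈ (0.00806)³ ≈ 5.24487e-07.
By linearity: E[X] = C(124, 3)·p³ ≈ 310124 · 5.24487e-07 ≈ 0.163.
Here α = 1, so p = 1/n is exactly at the triangle threshold p ~ 1/n. Asymptotically E[X] → c³/6 = 1³/6 = 1/6 ≈ 0.167, a bounded constant. In this regime the triangle count is asymptotically Poisson(c³/6).

E[X] ≈ 0.163; in regime p = Θ(1/n^{1}) E[X] stays bounded (at the triangle threshold p ~ 1/n).


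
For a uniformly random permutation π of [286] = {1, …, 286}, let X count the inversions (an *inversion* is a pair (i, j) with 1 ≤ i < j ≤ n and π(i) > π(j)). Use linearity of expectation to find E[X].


Write X = Σ X_I over the C(286, 2) = 40755 pairs i < j, with X_I the indicator of one inversion.
There are 40755 indicators.
For each fixed pair i < j, the values π(i) and π(j) are two distinct elements of {1, …, 286} in uniformly random order; by symmetry P[π(i) > π(j)] = 1/2.
By linearity: E[X] = 40755 · (1/2) = C(286, 2) · (1/2) = 40755/2 = 40755/2 ≈ 20377.500000.

E[X] = 40755/2 = 20377.500000.
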